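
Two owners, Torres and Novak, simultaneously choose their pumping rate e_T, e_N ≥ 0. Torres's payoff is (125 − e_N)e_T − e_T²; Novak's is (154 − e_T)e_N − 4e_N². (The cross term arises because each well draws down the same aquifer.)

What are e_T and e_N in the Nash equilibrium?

Expanding Torres's payoff: 125e_T − e_Ne_T − e_T².
∂π/∂e_T = 125 − e_N − 2e_T = 0, so e_T = 62.5 − 0.5e_N.
Likewise for Novak: e_N = 19.25 − 0.125e_T.
Solving the two reaction functions simultaneously: (1 − (−0.5)(−0.125))e_T = 62.5 − 0.5·19.25, so 0.9375e_T = 52.875 and e_T = 56.4.
Then e_N = 19.25 − 0.125·56.4 = 12.2.

56.4, 12.2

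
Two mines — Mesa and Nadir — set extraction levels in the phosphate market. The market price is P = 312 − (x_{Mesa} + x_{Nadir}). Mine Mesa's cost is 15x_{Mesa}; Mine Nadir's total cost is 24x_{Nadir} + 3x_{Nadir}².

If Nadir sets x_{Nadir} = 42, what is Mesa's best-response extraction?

Mine Mesa's profit: π = x_{Mesa}(312 − (x_{Mesa} + x_{Nadir})) − 15x_{Mesa}.
∂π/∂x_{Mesa} = 297 − 2x_{Mesa} − x_{Nadir} = 0, so x_{Mesa} = 148.5 − 0.5x_{Nadir}.
At x_{Nadir} = 42: x_{Mesa} = 148.5 − 0.5·42 = 127.5.

127.5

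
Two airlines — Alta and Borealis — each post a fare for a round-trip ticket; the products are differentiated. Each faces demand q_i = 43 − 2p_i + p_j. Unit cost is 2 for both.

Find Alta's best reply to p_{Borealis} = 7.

13.5

Alta's profit: π = (p_{Alta} − 2)(43 − 2p_{Alta} + p_{Borealis}).
∂π/∂p_{Alta} = 47 − 4p_{Alta} + p_{Borealis} = 0 ⇒ p_{Alta} = 11.75 + 0.25p_{Borealis}.
At p_{Borealis} = 7: p_{Alta} = 11.75 + 0.25·7 = 13.5.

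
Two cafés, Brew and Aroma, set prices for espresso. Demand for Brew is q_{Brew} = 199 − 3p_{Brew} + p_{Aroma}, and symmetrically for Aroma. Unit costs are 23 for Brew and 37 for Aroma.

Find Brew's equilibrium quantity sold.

95.4

Brew's profit: π = (p_{Brew} − 23)(199 − 3p_{Brew} + p_{Aroma}).
∂π/∂p_{Brew} = 268 − 6p_{Brew} + p_{Aroma} = 0 ⇒ p_{Brew} = 134/3 + (1/6)p_{Aroma}.
Similarly p_{Aroma} = 155/3 + (1/6)p_{Brew}.
Substituting the second reaction function into the first: p_{Brew} = 134/3 + (1/6)(155/3 + (1/6)p_{Brew}), which gives (35/36)p_{Brew} = 959/18 ⇒ p_{Brew} = 54.8.
Then p_{Aroma} = 155/3 + (1/6)·54.8 = 60.8.
q_{Brew} = 199 − 3·54.8 + 60.8 = 95.4.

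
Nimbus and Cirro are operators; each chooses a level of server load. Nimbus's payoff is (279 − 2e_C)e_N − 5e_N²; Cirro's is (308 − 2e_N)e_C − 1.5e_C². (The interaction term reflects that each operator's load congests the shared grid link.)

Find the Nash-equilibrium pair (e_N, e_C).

8.5, 97

Expanding Nimbus's payoff: 279e_N − 2e_Ce_N − 5e_N².
∂π/∂e_N = 279 − 2e_C − 10e_N = 0, so e_N = 27.9 − 0.2e_C.
Likewise for Cirro: e_C = 308/3 − (2/3)e_N.
Substituting the second reaction function into the first: e_N = 27.9 − 0.2(308/3 − (2/3)e_N), which gives (13/15)e_N = 221/30 ⇒ e_N = 8.5.
Then e_C = 308/3 − (2/3)·8.5 = 97.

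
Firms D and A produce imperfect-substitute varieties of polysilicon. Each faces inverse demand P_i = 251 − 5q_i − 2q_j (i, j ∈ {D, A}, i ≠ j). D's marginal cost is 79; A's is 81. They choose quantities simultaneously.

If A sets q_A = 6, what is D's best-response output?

Firm D's profit: π = q_D(251 − 5q_D − 2q_A) − 79q_D.
∂π/∂q_D = 172 − 10q_D − 2q_A = 0 ⇒ q_D = 17.2 − 0.2q_A.
At q_A = 6: q_D = 17.2 − 0.2·6 = 16.

16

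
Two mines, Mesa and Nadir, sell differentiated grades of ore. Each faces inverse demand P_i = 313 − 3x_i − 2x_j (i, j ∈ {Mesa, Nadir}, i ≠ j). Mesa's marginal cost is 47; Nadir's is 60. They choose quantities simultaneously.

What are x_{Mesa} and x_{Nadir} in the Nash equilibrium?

Mine Mesa's profit: π = x_{Mesa}(313 − 3x_{Mesa} − 2x_{Nadir}) − 47x_{Mesa}.
∂π/∂x_{Mesa} = 266 − 6x_{Mesa} − 2x_{Nadir} = 0 ⇒ x_{Mesa} = 133/3 − (1/3)x_{Nadir}.
Similarly x_{Nadir} = 253/6 − (1/3)x_{Mesa}.
Substituting the second reaction function into the first: x_{Mesa} = 133/3 − (1/3)(253/6 − (1/3)x_{Mesa}), which gives (8/9)x_{Mesa} = 545/18 ⇒ x_{Mesa} = 34.0625.
Then x_{Nadir} = 253/6 − (1/3)·34.0625 = 30.8125.

34.0625, 30.8125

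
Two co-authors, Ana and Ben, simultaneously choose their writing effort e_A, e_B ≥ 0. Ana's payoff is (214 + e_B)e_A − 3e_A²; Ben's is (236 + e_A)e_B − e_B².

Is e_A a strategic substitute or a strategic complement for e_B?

strategic complements

Expanding Ana's payoff: 214e_A + e_Be_A − 3e_A².
∂π/∂e_A = 214 + e_B − 6e_A = 0, so e_A = 107/3 + (1/6)e_B.
The best-response slope de_A/de_B = 1/6 > 0: the reaction function is upward-sloping, so the choices are strategic complements.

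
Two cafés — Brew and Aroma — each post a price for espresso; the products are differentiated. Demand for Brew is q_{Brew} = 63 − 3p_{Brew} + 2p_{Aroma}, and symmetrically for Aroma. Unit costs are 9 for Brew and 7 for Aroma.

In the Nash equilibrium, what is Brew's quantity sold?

39.375

Brew's profit: π = (p_{Brew} − 9)(63 − 3p_{Brew} + 2p_{Aroma}).
∂π/∂p_{Brew} = 90 − 6p_{Brew} + 2p_{Aroma} = 0 ⇒ p_{Brew} = 15 + (1/3)p_{Aroma}.
Similarly p_{Aroma} = 14 + (1/3)p_{Brew}.
Solving the two reaction functions simultaneously: (1 − (1/3)(1/3))p_{Brew} = 15 + (1/3)·14, so (8/9)p_{Brew} = 59/3 and p_{Brew} = 22.125.
Then p_{Aroma} = 14 + (1/3)·22.125 = 21.375.
q_{Brew} = 63 − 3·22.125 + 2·21.375 = 39.375.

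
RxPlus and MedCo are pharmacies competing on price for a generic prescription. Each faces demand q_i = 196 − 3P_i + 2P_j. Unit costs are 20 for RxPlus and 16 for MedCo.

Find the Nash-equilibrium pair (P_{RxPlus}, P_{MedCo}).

63.25, 61.75

RxPlus's profit: π = (P_{RxPlus} − 20)(196 − 3P_{RxPlus} + 2P_{MedCo}).
∂π/∂P_{RxPlus} = 256 − 6P_{RxPlus} + 2P_{MedCo} = 0 ⇒ P_{RxPlus} = 128/3 + (1/3)P_{MedCo}.
Similarly P_{MedCo} = 122/3 + (1/3)P_{RxPlus}.
Plugging P_{MedCo} into RxPlus's best response: P_{RxPlus} = 128/3 + (1/3)(122/3 + (1/3)P_{RxPlus}) ⇒ (8/9)P_{RxPlus} = 506/9, so P_{RxPlus} = 63.25.
Then P_{MedCo} = 122/3 + (1/3)·63.25 = 61.75.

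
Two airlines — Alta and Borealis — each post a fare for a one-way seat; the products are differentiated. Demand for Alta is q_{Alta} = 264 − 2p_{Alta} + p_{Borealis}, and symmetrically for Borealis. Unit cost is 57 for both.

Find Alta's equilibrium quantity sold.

Alta's profit: π = (p_{Alta} − 57)(264 − 2p_{Alta} + p_{Borealis}).
∂π/∂p_{Alta} = 378 − 4p_{Alta} + p_{Borealis} = 0 ⇒ p_{Alta} = 94.5 + 0.25p_{Borealis}.
By symmetry p_{Borealis} = p_{Alta}; substituting into the reaction function, 0.75p_{Alta} = 94.5 and p_{Alta} = 126.
q_{Alta} = 264 − 2·126 + 126 = 138.

138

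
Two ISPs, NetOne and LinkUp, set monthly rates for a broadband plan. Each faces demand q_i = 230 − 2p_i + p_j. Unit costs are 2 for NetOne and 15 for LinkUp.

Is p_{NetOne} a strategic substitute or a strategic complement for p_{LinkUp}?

strategic complements

NetOne's profit: π = (p_{NetOne} − 2)(230 − 2p_{NetOne} + p_{LinkUp}).
∂π/∂p_{NetOne} = 234 − 4p_{NetOne} + p_{LinkUp} = 0 ⇒ p_{NetOne} = 58.5 + 0.25p_{LinkUp}.
The best-response slope dp_{NetOne}/dp_{LinkUp} = 0.25 > 0: the reaction function is upward-sloping, so the choices are strategic complements.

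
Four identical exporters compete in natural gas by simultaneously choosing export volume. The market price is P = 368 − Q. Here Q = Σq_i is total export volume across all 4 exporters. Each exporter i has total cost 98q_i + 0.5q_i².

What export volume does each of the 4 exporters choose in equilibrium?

A representative exporter's profit is π_i = q_i(368 − Q) − 98q_i − 0.5q_i², with Q = q_i + Σ_{j≠i} q_j.
First-order condition: 270 − 3q_i − Σ_{j≠i} q_j = 0.
Imposing symmetry (q_j = q for all j) turns Σ_{j≠i} q_j into 3q, so 270 = 6q and q = 45.

45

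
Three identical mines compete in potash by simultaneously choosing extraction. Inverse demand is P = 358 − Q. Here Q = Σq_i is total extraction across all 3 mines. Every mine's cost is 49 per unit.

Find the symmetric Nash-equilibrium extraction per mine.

A representative mine's profit is π_i = q_i(358 − Q) − 49q_i, with Q = q_i + Σ_{j≠i} q_j.
First-order condition: 309 − 2q_i − Σ_{j≠i} q_j = 0.
In a symmetric equilibrium every mine chooses the same q, so Σ_{j≠i} q_j = 2q. The condition becomes 309 − 4q = 0, giving q = 309/4 = 77.25.

77.25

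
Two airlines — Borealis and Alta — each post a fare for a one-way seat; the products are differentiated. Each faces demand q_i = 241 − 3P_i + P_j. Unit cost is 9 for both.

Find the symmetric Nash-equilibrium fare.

Borealis's profit: π = (P_{Borealis} − 9)(241 − 3P_{Borealis} + P_{Alta}).
∂π/∂P_{Borealis} = 268 − 6P_{Borealis} + P_{Alta} = 0 ⇒ P_{Borealis} = 134/3 + (1/6)P_{Alta}.
Setting P_{Borealis} = P_{Alta} in the reaction function: P_{Borealis} = 134/3 + (1/6)P_{Borealis}, so P_{Borealis} = (134/3) / (5/6) = 53.6.

53.6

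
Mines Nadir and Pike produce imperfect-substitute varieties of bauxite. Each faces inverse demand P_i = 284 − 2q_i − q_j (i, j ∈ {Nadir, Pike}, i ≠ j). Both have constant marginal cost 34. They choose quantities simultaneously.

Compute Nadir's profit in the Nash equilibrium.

Mine Nadir's profit: π = q_{Nadir}(284 − 2q_{Nadir} − q_{Pike}) − 34q_{Nadir}.
∂π/∂q_{Nadir} = 250 − 4q_{Nadir} − q_{Pike} = 0 ⇒ q_{Nadir} = 62.5 − 0.25q_{Pike}.
By symmetry q_{Pike} = q_{Nadir}; substituting into the reaction function, 1.25q_{Nadir} = 62.5 and q_{Nadir} = 50.
P_{Nadir} = 284 − 2·50 − 50 = 134.
Profit = (134 − 34)·50 = 5000.

5000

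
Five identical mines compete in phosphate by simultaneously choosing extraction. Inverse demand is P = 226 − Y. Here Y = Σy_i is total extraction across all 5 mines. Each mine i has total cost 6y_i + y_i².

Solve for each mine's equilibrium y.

27.5

A representative mine's profit is π_i = y_i(226 − Y) − 6y_i − y_i², with Y = y_i + Σ_{j≠i} y_j.
First-order condition: 220 − 4y_i − Σ_{j≠i} y_j = 0.
With identical mines, set every y_j = y: then 220 − 4y − 4y = 0, i.e. y = 220/8 = 27.5.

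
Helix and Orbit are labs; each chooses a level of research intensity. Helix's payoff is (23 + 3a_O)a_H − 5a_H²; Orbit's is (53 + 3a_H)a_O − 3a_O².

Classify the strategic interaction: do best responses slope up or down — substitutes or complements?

strategic complements

Expanding Helix's payoff: 23a_H + 3a_Oa_H − 5a_H².
∂π/∂a_H = 23 + 3a_O − 10a_H = 0, so a_H = 2.3 + 0.3a_O.
The best-response slope da_H/da_O = 0.3 > 0: the reaction function is upward-sloping, so the choices are strategic complements.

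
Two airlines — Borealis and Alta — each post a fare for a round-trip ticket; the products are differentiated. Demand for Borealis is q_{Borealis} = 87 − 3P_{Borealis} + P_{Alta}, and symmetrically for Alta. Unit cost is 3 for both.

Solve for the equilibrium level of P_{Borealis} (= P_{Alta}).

Borealis's profit: π = (P_{Borealis} − 3)(87 − 3P_{Borealis} + P_{Alta}).
∂π/∂P_{Borealis} = 96 − 6P_{Borealis} + P_{Alta} = 0 ⇒ P_{Borealis} = 16 + (1/6)P_{Alta}.
Setting P_{Borealis} = P_{Alta} in the reaction function: P_{Borealis} = 16 + (1/6)P_{Borealis}, so P_{Borealis} = 16 / (5/6) = 19.2.

19.2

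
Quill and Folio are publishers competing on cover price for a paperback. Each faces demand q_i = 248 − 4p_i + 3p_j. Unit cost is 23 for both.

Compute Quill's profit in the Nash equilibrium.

Quill's profit: π = (p_{Quill} − 23)(248 − 4p_{Quill} + 3p_{Folio}).
∂π/∂p_{Quill} = 340 − 8p_{Quill} + 3p_{Folio} = 0 ⇒ p_{Quill} = 42.5 + 0.375p_{Folio}.
By symmetry p_{Folio} = p_{Quill}; substituting into the reaction function, 0.625p_{Quill} = 42.5 and p_{Quill} = 68.
q_{Quill} = 248 − 4·68 + 3·68 = 180.
Profit = (68 − 23)·180 = 8100.

8100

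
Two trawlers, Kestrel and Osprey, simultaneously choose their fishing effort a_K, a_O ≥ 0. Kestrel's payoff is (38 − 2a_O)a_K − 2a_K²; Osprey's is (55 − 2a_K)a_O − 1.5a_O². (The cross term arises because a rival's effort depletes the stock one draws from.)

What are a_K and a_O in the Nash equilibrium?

0.5, 18

Expanding Kestrel's payoff: 38a_K − 2a_Oa_K − 2a_K².
∂π/∂a_K = 38 − 2a_O − 4a_K = 0, so a_K = 9.5 − 0.5a_O.
Likewise for Osprey: a_O = 55/3 − (2/3)a_K.
Plugging a_O into Kestrel's best response: a_K = 9.5 − 0.5(55/3 − (2/3)a_K) ⇒ (2/3)a_K = 1/3, so a_K = 0.5.
Then a_O = 55/3 − (2/3)·0.5 = 18.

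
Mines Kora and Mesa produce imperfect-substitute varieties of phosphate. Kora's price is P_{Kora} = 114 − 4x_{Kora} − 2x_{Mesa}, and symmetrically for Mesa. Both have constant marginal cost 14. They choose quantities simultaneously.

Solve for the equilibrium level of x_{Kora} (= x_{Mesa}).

Mine Kora's profit: π = x_{Kora}(114 − 4x_{Kora} − 2x_{Mesa}) − 14x_{Kora}.
∂π/∂x_{Kora} = 100 − 8x_{Kora} − 2x_{Mesa} = 0 ⇒ x_{Kora} = 12.5 − 0.25x_{Mesa}.
The game is symmetric, so in equilibrium x_{Mesa} = x_{Kora}: the reaction function gives 1.25x_{Kora} = 12.5, hence x_{Kora} = 10.

10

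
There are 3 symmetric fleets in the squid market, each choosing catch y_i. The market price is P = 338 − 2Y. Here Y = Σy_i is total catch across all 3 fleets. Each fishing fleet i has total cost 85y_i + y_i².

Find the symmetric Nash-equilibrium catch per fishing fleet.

A representative fishing fleet's profit is π_i = y_i(338 − 2Y) − 85y_i − y_i², with Y = y_i + Σ_{j≠i} y_j.
First-order condition: 253 − 6y_i − 2Σ_{j≠i} y_j = 0.
Imposing symmetry (y_j = y for all j) turns Σ_{j≠i} y_j into 2y, so 253 = 10y and y = 25.3.

25.3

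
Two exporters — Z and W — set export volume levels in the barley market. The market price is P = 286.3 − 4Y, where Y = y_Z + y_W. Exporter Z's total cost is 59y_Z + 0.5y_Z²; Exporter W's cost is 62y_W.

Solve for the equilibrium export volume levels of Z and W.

Exporter Z's profit: π = y_Z(286.3 − 4(y_Z + y_W)) − 59y_Z − 0.5y_Z².
∂π/∂y_Z = 227.3 − 9y_Z − 4y_W = 0, so y_Z = 2273/90 − (4/9)y_W.
For W: ∂π/∂y_W = 224.3 − 8y_W − 4y_Z = 0 ⇒ y_W = 28.0375 − 0.5y_Z.
Substituting the second reaction function into the first: y_Z = 2273/90 − (4/9)(28.0375 − 0.5y_Z), which gives (7/9)y_Z = 2303/180 ⇒ y_Z = 16.45.
Then y_W = 28.0375 − 0.5·16.45 = 19.8125.

16.45, 19.8125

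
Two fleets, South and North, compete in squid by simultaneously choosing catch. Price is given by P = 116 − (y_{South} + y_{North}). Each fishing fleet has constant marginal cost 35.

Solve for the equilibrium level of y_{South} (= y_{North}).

Fishing fleet South's profit: π = y_{South}(116 − (y_{South} + y_{North})) − 35y_{South}.
∂π/∂y_{South} = 81 − 2y_{South} − y_{North} = 0, so y_{South} = 40.5 − 0.5y_{North}.
By symmetry y_{North} = y_{South}; substituting into the reaction function, 1.5y_{South} = 40.5 and y_{South} = 27.

27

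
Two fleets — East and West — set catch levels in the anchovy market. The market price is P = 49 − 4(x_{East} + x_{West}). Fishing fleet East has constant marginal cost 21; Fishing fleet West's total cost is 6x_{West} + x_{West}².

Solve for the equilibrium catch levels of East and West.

Fishing fleet East's profit: π = x_{East}(49 − 4(x_{East} + x_{West})) − 21x_{East}.
∂π/∂x_{East} = 28 − 8x_{East} − 4x_{West} = 0, so x_{East} = 3.5 − 0.5x_{West}.
For West: ∂π/∂x_{West} = 43 − 10x_{West} − 4x_{East} = 0 ⇒ x_{West} = 4.3 − 0.4x_{East}.
Plugging x_{West} into East's best response: x_{East} = 3.5 − 0.5(4.3 − 0.4x_{East}) ⇒ 0.8x_{East} = 1.35, so x_{East} = 1.6875.
Then x_{West} = 4.3 − 0.4·1.6875 = 3.625.

1.6875, 3.625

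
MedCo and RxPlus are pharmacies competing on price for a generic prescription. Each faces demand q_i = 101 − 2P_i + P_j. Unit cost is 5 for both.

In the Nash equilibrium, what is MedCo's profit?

2048

MedCo's profit: π = (P_{MedCo} − 5)(101 − 2P_{MedCo} + P_{RxPlus}).
∂π/∂P_{MedCo} = 111 − 4P_{MedCo} + P_{RxPlus} = 0 ⇒ P_{MedCo} = 27.75 + 0.25P_{RxPlus}.
By symmetry P_{RxPlus} = P_{MedCo}; substituting into the reaction function, 0.75P_{MedCo} = 27.75 and P_{MedCo} = 37.
q_{MedCo} = 101 − 2·37 + 37 = 64.
Profit = (37 − 5)·64 = 2048.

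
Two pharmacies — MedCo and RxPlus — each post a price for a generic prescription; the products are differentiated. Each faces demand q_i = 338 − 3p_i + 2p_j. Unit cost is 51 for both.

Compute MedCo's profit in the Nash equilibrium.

MedCo's profit: π = (p_{MedCo} − 51)(338 − 3p_{MedCo} + 2p_{RxPlus}).
∂π/∂p_{MedCo} = 491 − 6p_{MedCo} + 2p_{RxPlus} = 0 ⇒ p_{MedCo} = 491/6 + (1/3)p_{RxPlus}.
By symmetry p_{RxPlus} = p_{MedCo}; substituting into the reaction function, (2/3)p_{MedCo} = 491/6 and p_{MedCo} = 122.75.
q_{MedCo} = 338 − 3·122.75 + 2·122.75 = 215.25.
Profit = (122.75 − 51)·215.25 = 15444.1875.

15444.1875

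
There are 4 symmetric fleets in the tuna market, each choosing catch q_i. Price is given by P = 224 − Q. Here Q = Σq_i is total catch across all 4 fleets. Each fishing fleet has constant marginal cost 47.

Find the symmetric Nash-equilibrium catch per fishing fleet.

A representative fishing fleet's profit is π_i = q_i(224 − Q) − 47q_i, with Q = q_i + Σ_{j≠i} q_j.
First-order condition: 177 − 2q_i − Σ_{j≠i} q_j = 0.
Imposing symmetry (q_j = q for all j) turns Σ_{j≠i} q_j into 3q, so 177 = 5q and q = 35.4.

35.4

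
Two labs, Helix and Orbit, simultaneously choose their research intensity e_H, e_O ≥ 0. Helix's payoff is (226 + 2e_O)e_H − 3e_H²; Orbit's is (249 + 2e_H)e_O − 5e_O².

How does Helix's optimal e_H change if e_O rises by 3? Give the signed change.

1

Expanding Helix's payoff: 226e_H + 2e_Oe_H − 3e_H².
∂π/∂e_H = 226 + 2e_O − 6e_H = 0, so e_H = 113/3 + (1/3)e_O.
The reaction-function slope is 1/3, so a 3-unit rise in e_O moves e_H by 1/3 × 3 = 1. Helix's best response rises — the actions are strategic complements.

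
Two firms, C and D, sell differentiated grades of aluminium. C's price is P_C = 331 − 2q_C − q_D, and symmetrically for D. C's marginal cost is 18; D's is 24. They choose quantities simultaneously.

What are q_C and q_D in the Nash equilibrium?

63, 61

Firm C's profit: π = q_C(331 − 2q_C − q_D) − 18q_C.
∂π/∂q_C = 313 − 4q_C − q_D = 0 ⇒ q_C = 78.25 − 0.25q_D.
Similarly q_D = 76.75 − 0.25q_C.
Substituting the second reaction function into the first: q_C = 78.25 − 0.25(76.75 − 0.25q_C), which gives 0.9375q_C = 59.0625 ⇒ q_C = 63.
Then q_D = 76.75 − 0.25·63 = 61.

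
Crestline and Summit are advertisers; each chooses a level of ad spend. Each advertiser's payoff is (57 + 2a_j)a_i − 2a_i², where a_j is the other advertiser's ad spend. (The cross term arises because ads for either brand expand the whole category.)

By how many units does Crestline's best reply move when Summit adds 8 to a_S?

Crestline's payoff is (57 + 2a_S)a_C − 2a_C².
∂π/∂a_C = 57 + 2a_S − 4a_C = 0, so a_C = 14.25 + 0.5a_S.
The reaction-function slope is 0.5, so an 8-unit rise in a_S moves a_C by 0.5 × 8 = 4. Crestline's best response rises — the actions are strategic complements.

4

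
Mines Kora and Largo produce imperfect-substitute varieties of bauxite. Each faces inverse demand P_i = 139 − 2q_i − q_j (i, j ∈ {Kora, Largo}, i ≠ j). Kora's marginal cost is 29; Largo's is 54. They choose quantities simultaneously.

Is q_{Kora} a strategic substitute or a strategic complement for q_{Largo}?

Mine Kora's profit: π = q_{Kora}(139 − 2q_{Kora} − q_{Largo}) − 29q_{Kora}.
∂π/∂q_{Kora} = 110 − 4q_{Kora} − q_{Largo} = 0 ⇒ q_{Kora} = 27.5 − 0.25q_{Largo}.
The best-response slope dq_{Kora}/dq_{Largo} = −0.25 < 0: the reaction function is downward-sloping, so the choices are strategic substitutes.

strategic substitutes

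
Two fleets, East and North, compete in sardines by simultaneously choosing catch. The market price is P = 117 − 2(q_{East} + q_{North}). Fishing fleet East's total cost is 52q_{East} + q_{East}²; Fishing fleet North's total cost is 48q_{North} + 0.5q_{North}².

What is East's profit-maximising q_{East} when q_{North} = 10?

7.5

Fishing fleet East's profit: π = q_{East}(117 − 2(q_{East} + q_{North})) − 52q_{East} − q_{East}².
∂π/∂q_{East} = 65 − 6q_{East} − 2q_{North} = 0, so q_{East} = 65/6 − (1/3)q_{North}.
At q_{North} = 10: q_{East} = 65/6 − (1/3)·10 = 7.5.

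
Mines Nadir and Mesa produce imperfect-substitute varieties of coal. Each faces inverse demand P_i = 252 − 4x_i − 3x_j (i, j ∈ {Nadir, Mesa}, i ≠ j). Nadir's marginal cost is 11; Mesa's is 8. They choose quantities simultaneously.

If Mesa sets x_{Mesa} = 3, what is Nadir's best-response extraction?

Mine Nadir's profit: π = x_{Nadir}(252 − 4x_{Nadir} − 3x_{Mesa}) − 11x_{Nadir}.
∂π/∂x_{Nadir} = 241 − 8x_{Nadir} − 3x_{Mesa} = 0 ⇒ x_{Nadir} = 30.125 − 0.375x_{Mesa}.
At x_{Mesa} = 3: x_{Nadir} = 30.125 − 0.375·3 = 29.

29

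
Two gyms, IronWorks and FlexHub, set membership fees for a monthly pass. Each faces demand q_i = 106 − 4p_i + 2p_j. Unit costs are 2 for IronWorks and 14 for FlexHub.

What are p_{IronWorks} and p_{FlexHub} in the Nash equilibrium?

20.6, 25.4

IronWorks's profit: π = (p_{IronWorks} − 2)(106 − 4p_{IronWorks} + 2p_{FlexHub}).
∂π/∂p_{IronWorks} = 114 − 8p_{IronWorks} + 2p_{FlexHub} = 0 ⇒ p_{IronWorks} = 14.25 + 0.25p_{FlexHub}.
Similarly p_{FlexHub} = 20.25 + 0.25p_{IronWorks}.
Plugging p_{FlexHub} into IronWorks's best response: p_{IronWorks} = 14.25 + 0.25(20.25 + 0.25p_{IronWorks}) ⇒ 0.9375p_{IronWorks} = 19.3125, so p_{IronWorks} = 20.6.
Then p_{FlexHub} = 20.25 + 0.25·20.6 = 25.4.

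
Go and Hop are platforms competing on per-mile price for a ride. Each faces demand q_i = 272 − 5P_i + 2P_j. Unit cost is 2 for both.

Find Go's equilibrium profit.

5527.8125

Go's profit: π = (P_{Go} − 2)(272 − 5P_{Go} + 2P_{Hop}).
∂π/∂P_{Go} = 282 − 10P_{Go} + 2P_{Hop} = 0 ⇒ P_{Go} = 28.2 + 0.2P_{Hop}.
By symmetry P_{Hop} = P_{Go}; substituting into the reaction function, 0.8P_{Go} = 28.2 and P_{Go} = 35.25.
q_{Go} = 272 − 5·35.25 + 2·35.25 = 166.25.
Profit = (35.25 − 2)·166.25 = 5527.8125.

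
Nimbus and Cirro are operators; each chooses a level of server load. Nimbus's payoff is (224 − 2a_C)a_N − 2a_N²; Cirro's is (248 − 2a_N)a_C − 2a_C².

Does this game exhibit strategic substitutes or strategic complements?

strategic substitutes

Expanding Nimbus's payoff: 224a_N − 2a_Ca_N − 2a_N².
∂π/∂a_N = 224 − 2a_C − 4a_N = 0, so a_N = 56 − 0.5a_C.
The best-response slope da_N/da_C = −0.5 < 0: the reaction function is downward-sloping, so the choices are strategic substitutes.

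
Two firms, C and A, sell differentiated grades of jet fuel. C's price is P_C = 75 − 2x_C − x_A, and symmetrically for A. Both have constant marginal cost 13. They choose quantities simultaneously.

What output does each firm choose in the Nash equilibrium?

12.4

Firm C's profit: π = x_C(75 − 2x_C − x_A) − 13x_C.
∂π/∂x_C = 62 − 4x_C − x_A = 0 ⇒ x_C = 15.5 − 0.25x_A.
The game is symmetric, so in equilibrium x_A = x_C: the reaction function gives 1.25x_C = 15.5, hence x_C = 12.4.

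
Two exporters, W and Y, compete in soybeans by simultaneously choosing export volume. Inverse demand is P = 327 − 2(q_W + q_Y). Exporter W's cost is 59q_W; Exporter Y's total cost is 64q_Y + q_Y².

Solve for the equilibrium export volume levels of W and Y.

Exporter W's profit: π = q_W(327 − 2(q_W + q_Y)) − 59q_W.
∂π/∂q_W = 268 − 4q_W − 2q_Y = 0, so q_W = 67 − 0.5q_Y.
For Y: ∂π/∂q_Y = 263 − 6q_Y − 2q_W = 0 ⇒ q_Y = 263/6 − (1/3)q_W.
Solving the two reaction functions simultaneously: (1 − (−0.5)(−1/3))q_W = 67 − 0.5·(263/6), so (5/6)q_W = 541/12 and q_W = 54.1.
Then q_Y = 263/6 − (1/3)·54.1 = 25.8.

54.1, 25.8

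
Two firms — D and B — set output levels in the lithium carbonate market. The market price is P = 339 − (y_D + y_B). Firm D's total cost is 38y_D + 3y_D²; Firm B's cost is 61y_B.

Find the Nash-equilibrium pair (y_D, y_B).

Firm D's profit: π = y_D(339 − (y_D + y_B)) − 38y_D − 3y_D².
∂π/∂y_D = 301 − 8y_D − y_B = 0, so y_D = 37.625 − 0.125y_B.
For B: ∂π/∂y_B = 278 − 2y_B − y_D = 0 ⇒ y_B = 139 − 0.5y_D.
Solving the two reaction functions simultaneously: (1 − (−0.125)(−0.5))y_D = 37.625 − 0.125·139, so 0.9375y_D = 20.25 and y_D = 21.6.
Then y_B = 139 − 0.5·21.6 = 128.2.

21.6, 128.2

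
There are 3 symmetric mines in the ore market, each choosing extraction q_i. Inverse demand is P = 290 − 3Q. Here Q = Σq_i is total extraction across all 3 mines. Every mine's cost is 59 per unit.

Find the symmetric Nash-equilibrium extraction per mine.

19.25

A representative mine's profit is π_i = q_i(290 − 3Q) − 59q_i, with Q = q_i + Σ_{j≠i} q_j.
First-order condition: 231 − 6q_i − 3Σ_{j≠i} q_j = 0.
In a symmetric equilibrium every mine chooses the same q, so Σ_{j≠i} q_j = 2q. The condition becomes 231 − 12q = 0, giving q = 231/12 = 19.25.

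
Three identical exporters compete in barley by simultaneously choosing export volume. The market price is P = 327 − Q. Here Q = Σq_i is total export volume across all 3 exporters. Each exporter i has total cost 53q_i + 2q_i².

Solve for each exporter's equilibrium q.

34.25

A representative exporter's profit is π_i = q_i(327 − Q) − 53q_i − 2q_i², with Q = q_i + Σ_{j≠i} q_j.
First-order condition: 274 − 6q_i − Σ_{j≠i} q_j = 0.
Imposing symmetry (q_j = q for all j) turns Σ_{j≠i} q_j into 2q, so 274 = 8q and q = 34.25.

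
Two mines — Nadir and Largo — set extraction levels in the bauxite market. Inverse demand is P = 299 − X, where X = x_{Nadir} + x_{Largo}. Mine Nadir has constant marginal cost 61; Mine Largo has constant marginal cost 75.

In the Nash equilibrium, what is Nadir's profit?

Mine Nadir's profit: π = x_{Nadir}(299 − (x_{Nadir} + x_{Largo})) − 61x_{Nadir}.
∂π/∂x_{Nadir} = 238 − 2x_{Nadir} − x_{Largo} = 0, so x_{Nadir} = 119 − 0.5x_{Largo}.
By the same steps for Largo: x_{Largo} = 112 − 0.5x_{Nadir}.
Substituting the second reaction function into the first: x_{Nadir} = 119 − 0.5(112 − 0.5x_{Nadir}), which gives 0.75x_{Nadir} = 63 ⇒ x_{Nadir} = 84.
Then x_{Largo} = 112 − 0.5·84 = 70.
Price P = 299 − 154 = 145.
Nadir's profit: (145 − 61)·84 = 7056.

7056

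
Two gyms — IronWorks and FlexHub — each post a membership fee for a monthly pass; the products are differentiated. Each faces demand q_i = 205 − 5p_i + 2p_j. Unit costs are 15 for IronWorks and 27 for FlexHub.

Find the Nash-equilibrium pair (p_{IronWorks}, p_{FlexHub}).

IronWorks's profit: π = (p_{IronWorks} − 15)(205 − 5p_{IronWorks} + 2p_{FlexHub}).
∂π/∂p_{IronWorks} = 280 − 10p_{IronWorks} + 2p_{FlexHub} = 0 ⇒ p_{IronWorks} = 28 + 0.2p_{FlexHub}.
Similarly p_{FlexHub} = 34 + 0.2p_{IronWorks}.
Plugging p_{FlexHub} into IronWorks's best response: p_{IronWorks} = 28 + 0.2(34 + 0.2p_{IronWorks}) ⇒ 0.96p_{IronWorks} = 34.8, so p_{IronWorks} = 36.25.
Then p_{FlexHub} = 34 + 0.2·36.25 = 41.25.

36.25, 41.25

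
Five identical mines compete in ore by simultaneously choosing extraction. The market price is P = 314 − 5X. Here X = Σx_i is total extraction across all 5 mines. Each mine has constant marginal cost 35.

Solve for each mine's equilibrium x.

A representative mine's profit is π_i = x_i(314 − 5X) − 35x_i, with X = x_i + Σ_{j≠i} x_j.
First-order condition: 279 − 10x_i − 5Σ_{j≠i} x_j = 0.
In a symmetric equilibrium every mine chooses the same x, so Σ_{j≠i} x_j = 4x. The condition becomes 279 − 30x = 0, giving x = 279/30 = 9.3.

9.3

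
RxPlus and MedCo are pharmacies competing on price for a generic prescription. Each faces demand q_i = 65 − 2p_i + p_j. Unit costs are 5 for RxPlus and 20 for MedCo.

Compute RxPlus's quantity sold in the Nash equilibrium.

44

RxPlus's profit: π = (p_{RxPlus} − 5)(65 − 2p_{RxPlus} + p_{MedCo}).
∂π/∂p_{RxPlus} = 75 − 4p_{RxPlus} + p_{MedCo} = 0 ⇒ p_{RxPlus} = 18.75 + 0.25p_{MedCo}.
Similarly p_{MedCo} = 26.25 + 0.25p_{RxPlus}.
Substituting the second reaction function into the first: p_{RxPlus} = 18.75 + 0.25(26.25 + 0.25p_{RxPlus}), which gives 0.9375p_{RxPlus} = 25.3125 ⇒ p_{RxPlus} = 27.
Then p_{MedCo} = 26.25 + 0.25·27 = 33.
q_{RxPlus} = 65 − 2·27 + 33 = 44.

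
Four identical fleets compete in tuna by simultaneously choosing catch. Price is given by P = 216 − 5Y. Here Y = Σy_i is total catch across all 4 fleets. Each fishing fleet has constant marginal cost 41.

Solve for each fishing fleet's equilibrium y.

7

A representative fishing fleet's profit is π_i = y_i(216 − 5Y) − 41y_i, with Y = y_i + Σ_{j≠i} y_j.
First-order condition: 175 − 10y_i − 5Σ_{j≠i} y_j = 0.
With identical fishing fleets, set every y_j = y: then 175 − 10y − 15y = 0, i.e. y = 175/25 = 7.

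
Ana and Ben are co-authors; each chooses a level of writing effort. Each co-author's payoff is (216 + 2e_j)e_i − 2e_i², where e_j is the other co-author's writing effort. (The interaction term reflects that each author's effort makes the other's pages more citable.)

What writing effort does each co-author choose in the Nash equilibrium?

Ana's payoff is (216 + 2e_B)e_A − 2e_A².
∂π/∂e_A = 216 + 2e_B − 4e_A = 0, so e_A = 54 + 0.5e_B.
Setting e_A = e_B in the reaction function: e_A = 54 + 0.5e_A, so e_A = 54 / 0.5 = 108.

108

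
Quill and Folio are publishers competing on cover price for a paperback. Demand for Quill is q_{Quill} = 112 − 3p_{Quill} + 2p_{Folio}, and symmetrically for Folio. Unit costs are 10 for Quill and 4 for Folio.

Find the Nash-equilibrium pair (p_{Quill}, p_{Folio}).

Quill's profit: π = (p_{Quill} − 10)(112 − 3p_{Quill} + 2p_{Folio}).
∂π/∂p_{Quill} = 142 − 6p_{Quill} + 2p_{Folio} = 0 ⇒ p_{Quill} = 71/3 + (1/3)p_{Folio}.
Similarly p_{Folio} = 62/3 + (1/3)p_{Quill}.
Plugging p_{Folio} into Quill's best response: p_{Quill} = 71/3 + (1/3)(62/3 + (1/3)p_{Quill}) ⇒ (8/9)p_{Quill} = 275/9, so p_{Quill} = 34.375.
Then p_{Folio} = 62/3 + (1/3)·34.375 = 32.125.

34.375, 32.125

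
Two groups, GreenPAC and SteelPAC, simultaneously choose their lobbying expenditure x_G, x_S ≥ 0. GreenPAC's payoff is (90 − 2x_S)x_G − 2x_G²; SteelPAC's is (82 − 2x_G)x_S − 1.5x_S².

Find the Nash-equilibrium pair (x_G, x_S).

13.25, 18.5

Expanding GreenPAC's payoff: 90x_G − 2x_Sx_G − 2x_G².
∂π/∂x_G = 90 − 2x_S − 4x_G = 0, so x_G = 22.5 − 0.5x_S.
Likewise for SteelPAC: x_S = 82/3 − (2/3)x_G.
Substituting the second reaction function into the first: x_G = 22.5 − 0.5(82/3 − (2/3)x_G), which gives (2/3)x_G = 53/6 ⇒ x_G = 13.25.
Then x_S = 82/3 − (2/3)·13.25 = 18.5.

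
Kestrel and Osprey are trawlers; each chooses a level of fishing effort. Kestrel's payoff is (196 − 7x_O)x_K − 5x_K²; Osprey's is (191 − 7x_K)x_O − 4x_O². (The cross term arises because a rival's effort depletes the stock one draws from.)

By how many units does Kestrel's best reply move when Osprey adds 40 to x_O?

-28

Expanding Kestrel's payoff: 196x_K − 7x_Ox_K − 5x_K².
∂π/∂x_K = 196 − 7x_O − 10x_K = 0, so x_K = 19.6 − 0.7x_O.
The reaction-function slope is −0.7, so a 40-unit rise in x_O moves x_K by −0.7 × 40 = −28. Kestrel's best response falls — the actions are strategic substitutes.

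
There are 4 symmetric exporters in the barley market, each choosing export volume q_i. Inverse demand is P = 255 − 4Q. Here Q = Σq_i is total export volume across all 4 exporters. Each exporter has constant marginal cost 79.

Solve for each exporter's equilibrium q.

A representative exporter's profit is π_i = q_i(255 − 4Q) − 79q_i, with Q = q_i + Σ_{j≠i} q_j.
First-order condition: 176 − 8q_i − 4Σ_{j≠i} q_j = 0.
With identical exporters, set every q_j = q: then 176 − 8q − 12q = 0, i.e. q = 176/20 = 8.8.

8.8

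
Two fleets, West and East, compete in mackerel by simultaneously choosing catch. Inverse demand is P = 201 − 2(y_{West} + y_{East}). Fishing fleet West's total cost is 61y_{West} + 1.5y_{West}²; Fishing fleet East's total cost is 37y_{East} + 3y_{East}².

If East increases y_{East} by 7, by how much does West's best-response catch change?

-2

Fishing fleet West's profit: π = y_{West}(201 − 2(y_{West} + y_{East})) − 61y_{West} − 1.5y_{West}².
∂π/∂y_{West} = 140 − 7y_{West} − 2y_{East} = 0, so y_{West} = 20 − (2/7)y_{East}.
The reaction-function slope is −2/7, so a 7-unit rise in y_{East} moves y_{West} by −2/7 × 7 = −2. West's best response falls — the actions are strategic substitutes.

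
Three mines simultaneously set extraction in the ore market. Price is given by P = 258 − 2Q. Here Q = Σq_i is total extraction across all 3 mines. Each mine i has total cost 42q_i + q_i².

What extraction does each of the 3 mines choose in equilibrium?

21.6

A representative mine's profit is π_i = q_i(258 − 2Q) − 42q_i − q_i², with Q = q_i + Σ_{j≠i} q_j.
First-order condition: 216 − 6q_i − 2Σ_{j≠i} q_j = 0.
In a symmetric equilibrium every mine chooses the same q, so Σ_{j≠i} q_j = 2q. The condition becomes 216 − 10q = 0, giving q = 216/10 = 21.6.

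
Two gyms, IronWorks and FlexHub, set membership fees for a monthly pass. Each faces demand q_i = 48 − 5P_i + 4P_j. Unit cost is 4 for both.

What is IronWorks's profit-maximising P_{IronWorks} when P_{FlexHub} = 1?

IronWorks's profit: π = (P_{IronWorks} − 4)(48 − 5P_{IronWorks} + 4P_{FlexHub}).
∂π/∂P_{IronWorks} = 68 − 10P_{IronWorks} + 4P_{FlexHub} = 0 ⇒ P_{IronWorks} = 6.8 + 0.4P_{FlexHub}.
At P_{FlexHub} = 1: P_{IronWorks} = 6.8 + 0.4·1 = 7.2.

7.2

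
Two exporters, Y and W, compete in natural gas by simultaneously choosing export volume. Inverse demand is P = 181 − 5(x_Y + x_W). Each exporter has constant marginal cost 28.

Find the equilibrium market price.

79

Exporter Y's profit: π = x_Y(181 − 5(x_Y + x_W)) − 28x_Y.
∂π/∂x_Y = 153 − 10x_Y − 5x_W = 0, so x_Y = 15.3 − 0.5x_W.
The game is symmetric, so in equilibrium x_W = x_Y: the reaction function gives 1.5x_Y = 15.3, hence x_Y = 10.2.
Equilibrium price: P = 181 − 5·20.4 = 79.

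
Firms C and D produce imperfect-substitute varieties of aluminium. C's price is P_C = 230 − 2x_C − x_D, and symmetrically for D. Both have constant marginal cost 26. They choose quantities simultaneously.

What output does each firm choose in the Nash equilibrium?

Firm C's profit: π = x_C(230 − 2x_C − x_D) − 26x_C.
∂π/∂x_C = 204 − 4x_C − x_D = 0 ⇒ x_C = 51 − 0.25x_D.
The game is symmetric, so in equilibrium x_D = x_C: the reaction function gives 1.25x_C = 51, hence x_C = 40.8.

40.8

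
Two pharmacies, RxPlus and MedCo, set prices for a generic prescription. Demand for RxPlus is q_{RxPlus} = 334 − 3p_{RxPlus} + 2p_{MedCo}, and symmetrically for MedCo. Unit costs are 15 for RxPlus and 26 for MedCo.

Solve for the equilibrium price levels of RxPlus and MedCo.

96.8125, 100.9375

RxPlus's profit: π = (p_{RxPlus} − 15)(334 − 3p_{RxPlus} + 2p_{MedCo}).
∂π/∂p_{RxPlus} = 379 − 6p_{RxPlus} + 2p_{MedCo} = 0 ⇒ p_{RxPlus} = 379/6 + (1/3)p_{MedCo}.
Similarly p_{MedCo} = 206/3 + (1/3)p_{RxPlus}.
Plugging p_{MedCo} into RxPlus's best response: p_{RxPlus} = 379/6 + (1/3)(206/3 + (1/3)p_{RxPlus}) ⇒ (8/9)p_{RxPlus} = 1549/18, so p_{RxPlus} = 96.8125.
Then p_{MedCo} = 206/3 + (1/3)·96.8125 = 100.9375.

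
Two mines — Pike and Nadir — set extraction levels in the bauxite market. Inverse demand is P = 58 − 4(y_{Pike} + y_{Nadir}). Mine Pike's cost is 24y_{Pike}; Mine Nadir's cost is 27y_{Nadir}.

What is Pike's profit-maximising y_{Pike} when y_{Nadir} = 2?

3.25

Mine Pike's profit: π = y_{Pike}(58 − 4(y_{Pike} + y_{Nadir})) − 24y_{Pike}.
∂π/∂y_{Pike} = 34 − 8y_{Pike} − 4y_{Nadir} = 0, so y_{Pike} = 4.25 − 0.5y_{Nadir}.
At y_{Nadir} = 2: y_{Pike} = 4.25 − 0.5·2 = 3.25.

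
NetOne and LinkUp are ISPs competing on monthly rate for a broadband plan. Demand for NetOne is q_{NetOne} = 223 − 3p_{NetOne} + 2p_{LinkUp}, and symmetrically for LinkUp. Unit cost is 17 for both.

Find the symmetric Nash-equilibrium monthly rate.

NetOne's profit: π = (p_{NetOne} − 17)(223 − 3p_{NetOne} + 2p_{LinkUp}).
∂π/∂p_{NetOne} = 274 − 6p_{NetOne} + 2p_{LinkUp} = 0 ⇒ p_{NetOne} = 137/3 + (1/3)p_{LinkUp}.
Setting p_{NetOne} = p_{LinkUp} in the reaction function: p_{NetOne} = 137/3 + (1/3)p_{NetOne}, so p_{NetOne} = (137/3) / (2/3) = 68.5.

68.5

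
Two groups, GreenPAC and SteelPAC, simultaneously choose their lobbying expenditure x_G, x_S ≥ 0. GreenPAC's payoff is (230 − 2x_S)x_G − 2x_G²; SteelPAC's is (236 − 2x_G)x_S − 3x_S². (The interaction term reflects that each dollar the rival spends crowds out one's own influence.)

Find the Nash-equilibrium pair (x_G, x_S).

Expanding GreenPAC's payoff: 230x_G − 2x_Sx_G − 2x_G².
∂π/∂x_G = 230 − 2x_S − 4x_G = 0, so x_G = 57.5 − 0.5x_S.
Likewise for SteelPAC: x_S = 118/3 − (1/3)x_G.
Substituting the second reaction function into the first: x_G = 57.5 − 0.5(118/3 − (1/3)x_G), which gives (5/6)x_G = 227/6 ⇒ x_G = 45.4.
Then x_S = 118/3 − (1/3)·45.4 = 24.2.

45.4, 24.2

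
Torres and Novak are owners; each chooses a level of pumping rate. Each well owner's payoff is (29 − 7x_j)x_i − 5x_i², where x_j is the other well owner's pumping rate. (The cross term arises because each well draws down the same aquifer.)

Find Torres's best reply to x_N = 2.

1.5

Torres's payoff is (29 − 7x_N)x_T − 5x_T².
∂π/∂x_T = 29 − 7x_N − 10x_T = 0, so x_T = 2.9 − 0.7x_N.
At x_N = 2: x_T = 2.9 − 0.7·2 = 1.5.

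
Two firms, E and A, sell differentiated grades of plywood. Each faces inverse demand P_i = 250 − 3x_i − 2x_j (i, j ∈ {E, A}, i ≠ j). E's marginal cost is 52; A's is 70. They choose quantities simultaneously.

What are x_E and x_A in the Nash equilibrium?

Firm E's profit: π = x_E(250 − 3x_E − 2x_A) − 52x_E.
∂π/∂x_E = 198 − 6x_E − 2x_A = 0 ⇒ x_E = 33 − (1/3)x_A.
Similarly x_A = 30 − (1/3)x_E.
Plugging x_A into E's best response: x_E = 33 − (1/3)(30 − (1/3)x_E) ⇒ (8/9)x_E = 23, so x_E = 25.875.
Then x_A = 30 − (1/3)·25.875 = 21.375.

25.875, 21.375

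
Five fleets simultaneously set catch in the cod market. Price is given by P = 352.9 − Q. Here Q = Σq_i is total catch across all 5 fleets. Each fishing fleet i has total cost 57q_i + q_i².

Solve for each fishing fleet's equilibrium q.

36.9875

A representative fishing fleet's profit is π_i = q_i(352.9 − Q) − 57q_i − q_i², with Q = q_i + Σ_{j≠i} q_j.
First-order condition: 295.9 − 4q_i − Σ_{j≠i} q_j = 0.
Imposing symmetry (q_j = q for all j) turns Σ_{j≠i} q_j into 4q, so 295.9 = 8q and q = 36.9875.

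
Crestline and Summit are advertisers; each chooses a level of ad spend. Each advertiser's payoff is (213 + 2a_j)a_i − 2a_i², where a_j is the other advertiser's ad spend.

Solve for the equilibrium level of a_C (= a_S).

106.5

Crestline's payoff is (213 + 2a_S)a_C − 2a_C².
∂π/∂a_C = 213 + 2a_S − 4a_C = 0, so a_C = 53.25 + 0.5a_S.
Setting a_C = a_S in the reaction function: a_C = 53.25 + 0.5a_C, so a_C = 53.25 / 0.5 = 106.5.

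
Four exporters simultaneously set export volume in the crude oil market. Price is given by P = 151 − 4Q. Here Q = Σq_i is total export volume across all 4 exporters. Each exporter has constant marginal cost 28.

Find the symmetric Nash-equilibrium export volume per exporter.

6.15

A representative exporter's profit is π_i = q_i(151 − 4Q) − 28q_i, with Q = q_i + Σ_{j≠i} q_j.
First-order condition: 123 − 8q_i − 4Σ_{j≠i} q_j = 0.
With identical exporters, set every q_j = q: then 123 − 8q − 12q = 0, i.e. q = 123/20 = 6.15.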